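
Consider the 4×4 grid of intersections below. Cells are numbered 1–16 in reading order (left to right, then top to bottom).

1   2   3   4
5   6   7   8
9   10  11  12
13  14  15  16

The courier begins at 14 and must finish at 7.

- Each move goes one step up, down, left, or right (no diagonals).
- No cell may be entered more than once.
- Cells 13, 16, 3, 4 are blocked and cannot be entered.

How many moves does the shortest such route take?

The Manhattan distance from 14 to 7 is |4−2| + |2−3| = 3, so at least 3 moves are needed.
A route of 3 moves achieves this: 14 → 10 → 6 → 7.
Since 3 matches the lower bound, it is optimal.

3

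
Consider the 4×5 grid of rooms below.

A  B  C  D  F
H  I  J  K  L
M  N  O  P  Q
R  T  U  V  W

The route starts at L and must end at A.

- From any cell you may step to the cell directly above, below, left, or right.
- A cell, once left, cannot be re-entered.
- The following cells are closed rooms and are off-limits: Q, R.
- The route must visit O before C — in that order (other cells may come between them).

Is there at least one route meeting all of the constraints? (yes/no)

One route that works: L → K → P → O → J → C → B → A.

yes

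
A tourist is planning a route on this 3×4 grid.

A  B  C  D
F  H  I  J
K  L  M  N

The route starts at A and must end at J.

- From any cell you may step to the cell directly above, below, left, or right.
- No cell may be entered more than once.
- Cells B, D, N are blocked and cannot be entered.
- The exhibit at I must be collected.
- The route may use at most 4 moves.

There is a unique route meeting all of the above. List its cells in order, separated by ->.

A -> F -> H -> I -> J

Any route must reach I and still end at J within 4 moves, so the order of the required stops is forced.
Route from A: down to F, 3× right (reaching J) — 4 moves in all.
Check: all required cells visited; 4 ≤ 4 moves.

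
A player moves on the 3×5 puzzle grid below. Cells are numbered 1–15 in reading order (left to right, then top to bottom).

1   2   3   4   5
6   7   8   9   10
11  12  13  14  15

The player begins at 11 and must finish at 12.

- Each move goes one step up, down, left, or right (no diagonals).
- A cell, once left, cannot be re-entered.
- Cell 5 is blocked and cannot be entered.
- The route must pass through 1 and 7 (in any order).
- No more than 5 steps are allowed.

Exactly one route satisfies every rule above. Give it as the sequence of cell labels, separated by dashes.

The 5-move cap with required stops at 1, 7 leaves no slack for detours.
Route from 11: up 2 to 1, right 1 to 2, down 2 to 12 — 5 moves in all.
Check: all required cells visited; 5 ≤ 5 moves.

11 - 6 - 1 - 2 - 7 - 12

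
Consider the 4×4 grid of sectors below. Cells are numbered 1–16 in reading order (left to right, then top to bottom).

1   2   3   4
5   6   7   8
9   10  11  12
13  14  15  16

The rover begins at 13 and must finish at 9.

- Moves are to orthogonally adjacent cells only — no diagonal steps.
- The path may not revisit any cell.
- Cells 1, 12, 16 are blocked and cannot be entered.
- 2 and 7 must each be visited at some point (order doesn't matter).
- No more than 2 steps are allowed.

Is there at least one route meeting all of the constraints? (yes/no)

Even ignoring the no-revisit rule, getting from 13 to 9, taking the cheapest ordering 13 → 2 → 7 → 9 needs at least 4 + 2 + 3 = 9 moves (Manhattan distance per leg), which exceeds the 2-move limit.

no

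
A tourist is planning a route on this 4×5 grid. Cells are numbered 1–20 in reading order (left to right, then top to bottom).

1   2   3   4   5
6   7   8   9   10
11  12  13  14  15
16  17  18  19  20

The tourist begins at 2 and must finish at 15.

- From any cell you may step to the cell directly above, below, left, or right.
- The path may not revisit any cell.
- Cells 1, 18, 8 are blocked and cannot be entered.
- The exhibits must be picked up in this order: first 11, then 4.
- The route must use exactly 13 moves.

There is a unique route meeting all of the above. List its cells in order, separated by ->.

The waypoints must appear in the order 11, 4, with no cell reused.
Route from 2: down 1 to 7, left 1 to 6, down 2 to 16, right 1 to 17, up 1 to 12, right 2 to 14, up 2 to 4, right 1 to 5, down 2 to 15 — 13 moves in all.
Check: order respected (11 at step 3, 4 at step 10); 13 moves as required.

2 -> 7 -> 6 -> 11 -> 16 -> 17 -> 12 -> 13 -> 14 -> 9 -> 4 -> 5 -> 10 -> 15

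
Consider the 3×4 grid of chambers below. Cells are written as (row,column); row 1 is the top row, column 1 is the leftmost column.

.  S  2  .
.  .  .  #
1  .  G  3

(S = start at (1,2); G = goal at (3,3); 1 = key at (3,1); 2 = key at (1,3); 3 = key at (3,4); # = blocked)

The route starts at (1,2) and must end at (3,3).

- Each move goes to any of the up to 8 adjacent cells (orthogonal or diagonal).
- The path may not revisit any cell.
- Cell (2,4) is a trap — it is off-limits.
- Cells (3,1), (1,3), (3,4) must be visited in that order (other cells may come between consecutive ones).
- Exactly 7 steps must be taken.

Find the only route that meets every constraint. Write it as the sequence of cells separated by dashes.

The waypoints must appear in the order (3,1), (1,3), (3,4), with no cell reused.
Route from (1,2): down-left 1 to (2,1), down 1 to (3,1), up-right 2 to (1,3), down 1 to (2,3), down-right 1 to (3,4), left 1 to (3,3) — 7 moves in all.
Check: order respected (1 at step 2, 2 at step 4, 3 at step 6); 7 moves as required.

(1,2) - (2,1) - (3,1) - (2,2) - (1,3) - (2,3) - (3,4) - (3,3)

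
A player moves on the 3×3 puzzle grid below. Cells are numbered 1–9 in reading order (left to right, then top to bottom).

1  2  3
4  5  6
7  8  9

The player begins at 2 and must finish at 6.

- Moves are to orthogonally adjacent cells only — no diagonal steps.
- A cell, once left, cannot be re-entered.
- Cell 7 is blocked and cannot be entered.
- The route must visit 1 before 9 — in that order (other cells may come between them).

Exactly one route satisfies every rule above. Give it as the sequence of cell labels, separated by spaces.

The waypoints must appear in the order 1, 9, with no cell reused.
Route from 2: left to 1, down to 4, right to 5, down to 8, right to 9, up to 6 — 6 moves in all.
Check: order respected (1 at step 1, 9 at step 5).

2 1 4 5 8 9 6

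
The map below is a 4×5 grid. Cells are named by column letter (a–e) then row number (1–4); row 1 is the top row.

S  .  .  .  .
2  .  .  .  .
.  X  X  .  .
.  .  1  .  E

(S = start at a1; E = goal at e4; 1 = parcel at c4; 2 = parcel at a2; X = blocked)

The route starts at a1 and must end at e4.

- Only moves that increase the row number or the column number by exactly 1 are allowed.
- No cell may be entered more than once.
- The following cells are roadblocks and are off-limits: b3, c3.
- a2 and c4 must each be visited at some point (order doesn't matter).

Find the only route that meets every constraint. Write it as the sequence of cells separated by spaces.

a1 a2 a3 a4 b4 c4 d4 e4

Moves only go right or down, so the column and row indices never decrease.
Route from a1: down 3 to a4, right 4 to e4 — 7 moves in all.
Check: all required cells visited.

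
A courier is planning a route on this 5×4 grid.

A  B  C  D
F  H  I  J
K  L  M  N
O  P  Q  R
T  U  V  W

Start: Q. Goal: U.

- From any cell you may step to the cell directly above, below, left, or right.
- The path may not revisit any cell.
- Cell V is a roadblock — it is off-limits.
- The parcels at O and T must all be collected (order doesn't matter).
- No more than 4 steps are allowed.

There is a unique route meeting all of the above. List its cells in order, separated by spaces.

Q P O T U

The 4-move cap with required stops at O, T leaves no slack for detours.
Route from Q: left 2 to O, down 1 to T, right 1 to U — 4 moves in all.
Check: all required cells visited; 4 ≤ 4 moves.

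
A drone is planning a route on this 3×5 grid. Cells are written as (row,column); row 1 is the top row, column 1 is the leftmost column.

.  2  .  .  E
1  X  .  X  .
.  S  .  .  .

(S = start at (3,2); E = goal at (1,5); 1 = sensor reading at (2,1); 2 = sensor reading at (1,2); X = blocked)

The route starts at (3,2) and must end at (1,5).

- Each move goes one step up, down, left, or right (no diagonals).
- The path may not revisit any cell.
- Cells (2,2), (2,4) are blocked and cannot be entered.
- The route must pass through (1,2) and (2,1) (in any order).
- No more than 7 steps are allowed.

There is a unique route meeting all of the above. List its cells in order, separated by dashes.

(3,2) - (3,1) - (2,1) - (1,1) - (1,2) - (1,3) - (1,4) - (1,5)

The 7-move cap with required stops at (1,2), (2,1) leaves no slack for detours.
Route from (3,2): left 1 to (3,1), up 2 to (1,1), right 4 to (1,5) — 7 moves in all.
Check: all required cells visited; 7 ≤ 7 moves.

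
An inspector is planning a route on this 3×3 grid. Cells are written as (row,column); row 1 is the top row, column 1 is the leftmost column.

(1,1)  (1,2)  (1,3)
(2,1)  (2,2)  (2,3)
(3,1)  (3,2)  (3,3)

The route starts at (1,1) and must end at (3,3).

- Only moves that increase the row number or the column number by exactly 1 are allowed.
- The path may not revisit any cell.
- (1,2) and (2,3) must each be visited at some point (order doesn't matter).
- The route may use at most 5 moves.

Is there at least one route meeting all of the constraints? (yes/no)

One route that works: (1,1) → (1,2) → (2,2) → (2,3) → (3,3).

yes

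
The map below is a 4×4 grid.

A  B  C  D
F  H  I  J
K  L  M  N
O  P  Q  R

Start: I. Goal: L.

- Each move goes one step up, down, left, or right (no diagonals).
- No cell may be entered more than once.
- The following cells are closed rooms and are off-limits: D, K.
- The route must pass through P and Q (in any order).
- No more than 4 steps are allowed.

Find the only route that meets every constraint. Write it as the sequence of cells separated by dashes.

I - M - Q - P - L

Any route must reach P and Q and still end at L within 4 moves, so the order of the required stops is forced.
Route from I: 2× down (reaching Q), left to P, up to L — 4 moves in all.
Check: all required cells visited; 4 ≤ 4 moves.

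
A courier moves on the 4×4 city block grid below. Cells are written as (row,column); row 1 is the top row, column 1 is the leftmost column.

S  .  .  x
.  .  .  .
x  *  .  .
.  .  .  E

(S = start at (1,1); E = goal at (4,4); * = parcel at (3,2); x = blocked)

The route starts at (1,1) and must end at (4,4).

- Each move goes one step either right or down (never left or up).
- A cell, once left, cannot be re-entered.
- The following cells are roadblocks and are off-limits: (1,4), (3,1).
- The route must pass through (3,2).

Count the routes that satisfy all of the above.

6

A right/down-only route from (1,1) to (4,4) makes exactly 3 down-moves and 3 right-moves in some order.
With no other constraints that would be C(6,3) = 20 routes.
Split at (3,2) and multiply the segment counts (each segment already excludes blocked cells): (1,1)→(3,2): 2; (3,2)→(4,4): 3; product = 6.
That gives 6 routes.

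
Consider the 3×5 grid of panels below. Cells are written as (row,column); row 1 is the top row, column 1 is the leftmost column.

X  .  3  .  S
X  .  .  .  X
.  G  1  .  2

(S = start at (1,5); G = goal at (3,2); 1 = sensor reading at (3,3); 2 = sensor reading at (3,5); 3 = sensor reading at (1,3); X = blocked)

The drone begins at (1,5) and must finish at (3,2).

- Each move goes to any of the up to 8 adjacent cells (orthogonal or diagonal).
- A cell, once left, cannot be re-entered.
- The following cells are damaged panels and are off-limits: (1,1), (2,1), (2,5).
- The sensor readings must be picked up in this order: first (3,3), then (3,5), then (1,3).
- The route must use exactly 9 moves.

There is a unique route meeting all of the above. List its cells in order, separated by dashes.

The waypoints must appear in the order (3,3), (3,5), (1,3), with no cell reused.
Route from (1,5): left 1 to (1,4), down-left 1 to (2,3), down 1 to (3,3), right 2 to (3,5), up-left 2 to (1,3), down-left 1 to (2,2), down 1 to (3,2) — 9 moves in all.
Check: order respected (1 at step 3, 2 at step 5, 3 at step 7); 9 moves as required.

(1,5) - (1,4) - (2,3) - (3,3) - (3,4) - (3,5) - (2,4) - (1,3) - (2,2) - (3,2)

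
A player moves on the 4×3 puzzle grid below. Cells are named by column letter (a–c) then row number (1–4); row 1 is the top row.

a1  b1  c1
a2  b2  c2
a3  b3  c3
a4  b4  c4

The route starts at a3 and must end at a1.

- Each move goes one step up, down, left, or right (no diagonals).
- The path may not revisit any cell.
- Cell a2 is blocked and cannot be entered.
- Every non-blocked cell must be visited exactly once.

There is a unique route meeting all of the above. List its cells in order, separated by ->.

Need to visit all 11 open cells exactly once, starting at a3 and ending at a1.
Route from a3: down 1 to a4, right 2 to c4, up 1 to c3, left 1 to b3, up 1 to b2, right 1 to c2, up 1 to c1, left 2 to a1 — 10 moves in all.
Check: all 11 open cells covered.

a3 -> a4 -> b4 -> c4 -> c3 -> b3 -> b2 -> c2 -> c1 -> b1 -> a1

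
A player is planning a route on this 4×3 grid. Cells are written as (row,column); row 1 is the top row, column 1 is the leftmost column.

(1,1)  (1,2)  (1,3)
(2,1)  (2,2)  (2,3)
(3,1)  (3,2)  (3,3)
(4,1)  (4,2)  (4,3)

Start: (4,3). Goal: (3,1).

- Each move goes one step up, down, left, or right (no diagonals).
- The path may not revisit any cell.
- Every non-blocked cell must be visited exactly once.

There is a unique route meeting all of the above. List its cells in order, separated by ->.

(4,3) -> (3,3) -> (2,3) -> (1,3) -> (1,2) -> (1,1) -> (2,1) -> (2,2) -> (3,2) -> (4,2) -> (4,1) -> (3,1)

Need to visit all 12 open cells exactly once, starting at (4,3) and ending at (3,1).
Cell (1,3) has only two open neighbours ((2,3) and (1,2)), so the path must pass straight through it: one of those is the cell it's entered from and the other is where it exits.
Route from (4,3): 3× up (reaching (1,3)), 2× left (reaching (1,1)), down to (2,1), right to (2,2), 2× down (reaching (4,2)), left to (4,1), up to (3,1) — 11 moves in all.
Check: all 12 open cells covered.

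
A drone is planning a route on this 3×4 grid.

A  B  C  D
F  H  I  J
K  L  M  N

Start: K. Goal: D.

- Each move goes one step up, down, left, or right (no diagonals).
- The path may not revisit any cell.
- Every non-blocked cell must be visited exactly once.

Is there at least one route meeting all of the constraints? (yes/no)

yes

One route that works: K → F → A → B → H → L → M → N → J → I → C → D.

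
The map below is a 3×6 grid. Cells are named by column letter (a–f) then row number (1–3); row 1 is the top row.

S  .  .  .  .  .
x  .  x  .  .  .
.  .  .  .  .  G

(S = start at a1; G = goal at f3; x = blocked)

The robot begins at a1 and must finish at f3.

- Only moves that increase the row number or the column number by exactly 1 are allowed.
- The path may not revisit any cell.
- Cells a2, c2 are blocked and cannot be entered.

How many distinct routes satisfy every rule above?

7

A right/down-only route from a1 to f3 makes exactly 2 down-moves and 5 right-moves in some order.
With no other constraints that would be C(7,2) = 21 routes.
Subtract routes through each blocked cell (inclusion–exclusion for overlaps): − through a2: 6 − through c2: 12 + through a2&c2: 4 → 7.
That gives 7 routes.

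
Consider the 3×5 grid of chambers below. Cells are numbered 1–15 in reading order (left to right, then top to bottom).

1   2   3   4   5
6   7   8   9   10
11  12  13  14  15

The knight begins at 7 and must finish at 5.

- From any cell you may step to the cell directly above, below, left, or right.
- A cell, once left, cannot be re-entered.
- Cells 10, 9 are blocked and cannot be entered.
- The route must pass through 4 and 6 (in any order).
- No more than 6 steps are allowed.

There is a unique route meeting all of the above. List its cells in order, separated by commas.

Any route must reach 4 and 6 and still end at 5 within 6 moves, so the order of the required stops is forced.
Route from 7: left 1 to 6, up 1 to 1, right 4 to 5 — 6 moves in all.
Check: all required cells visited; 6 ≤ 6 moves.

7, 6, 1, 2, 3, 4, 5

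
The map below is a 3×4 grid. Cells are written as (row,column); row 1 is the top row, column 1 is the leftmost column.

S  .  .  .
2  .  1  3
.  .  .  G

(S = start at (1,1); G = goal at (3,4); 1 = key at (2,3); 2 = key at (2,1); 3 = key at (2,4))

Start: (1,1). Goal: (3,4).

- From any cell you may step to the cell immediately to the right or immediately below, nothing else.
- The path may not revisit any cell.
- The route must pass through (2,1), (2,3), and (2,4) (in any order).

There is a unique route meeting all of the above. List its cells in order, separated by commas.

(1,1), (2,1), (2,2), (2,3), (2,4), (3,4)

Moves only go right or down, so the column and row indices never decrease.
Route from (1,1): down to (2,1), 3× right (reaching (2,4)), down to (3,4) — 5 moves in all.
Check: all required cells visited.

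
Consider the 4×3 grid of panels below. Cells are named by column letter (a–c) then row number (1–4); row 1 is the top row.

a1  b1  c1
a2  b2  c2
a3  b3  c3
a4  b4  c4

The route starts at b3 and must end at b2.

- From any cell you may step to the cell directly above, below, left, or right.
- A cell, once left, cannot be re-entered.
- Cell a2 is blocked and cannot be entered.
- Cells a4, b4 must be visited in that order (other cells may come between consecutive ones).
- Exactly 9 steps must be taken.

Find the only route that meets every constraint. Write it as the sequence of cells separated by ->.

b3 -> a3 -> a4 -> b4 -> c4 -> c3 -> c2 -> c1 -> b1 -> b2

The waypoints must appear in the order a4, b4, with no cell reused.
Route from b3: left to a3, down to a4, 2× right (reaching c4), 3× up (reaching c1), left to b1, down to b2 — 9 moves in all.
Check: order respected (a4 at step 2, b4 at step 3); 9 moves as required.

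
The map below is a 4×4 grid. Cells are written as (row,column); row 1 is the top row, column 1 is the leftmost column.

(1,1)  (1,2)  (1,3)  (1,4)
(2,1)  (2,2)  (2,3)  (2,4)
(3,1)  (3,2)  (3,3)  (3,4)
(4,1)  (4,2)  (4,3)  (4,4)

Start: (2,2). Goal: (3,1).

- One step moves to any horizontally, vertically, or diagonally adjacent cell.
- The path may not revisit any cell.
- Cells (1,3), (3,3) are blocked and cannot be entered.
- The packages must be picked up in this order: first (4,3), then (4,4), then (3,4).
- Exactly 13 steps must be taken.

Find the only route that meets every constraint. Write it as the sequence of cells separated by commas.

The waypoints must appear in the order (4,3), (4,4), (3,4), with no cell reused.
Route from (2,2): down 1 to (3,2), down-left 1 to (4,1), right 3 to (4,4), up 3 to (1,4), down-left 1 to (2,3), up-left 1 to (1,2), left 1 to (1,1), down 2 to (3,1) — 13 moves in all.
Check: order respected ((4,3) at step 4, (4,4) at step 5, (3,4) at step 6); 13 moves as required.

(2,2), (3,2), (4,1), (4,2), (4,3), (4,4), (3,4), (2,4), (1,4), (2,3), (1,2), (1,1), (2,1), (3,1)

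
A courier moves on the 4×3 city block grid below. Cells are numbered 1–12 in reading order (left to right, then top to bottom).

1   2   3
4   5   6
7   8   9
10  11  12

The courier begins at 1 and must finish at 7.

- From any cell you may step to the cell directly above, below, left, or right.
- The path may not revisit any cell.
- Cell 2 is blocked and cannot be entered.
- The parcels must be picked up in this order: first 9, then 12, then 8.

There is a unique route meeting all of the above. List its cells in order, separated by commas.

1, 4, 5, 6, 9, 12, 11, 8, 7

The waypoints must appear in the order 9, 12, 8, with no cell reused.
Route from 1: down 1 to 4, right 2 to 6, down 2 to 12, left 1 to 11, up 1 to 8, left 1 to 7 — 8 moves in all.
Check: order respected (9 at step 4, 12 at step 5, 8 at step 7).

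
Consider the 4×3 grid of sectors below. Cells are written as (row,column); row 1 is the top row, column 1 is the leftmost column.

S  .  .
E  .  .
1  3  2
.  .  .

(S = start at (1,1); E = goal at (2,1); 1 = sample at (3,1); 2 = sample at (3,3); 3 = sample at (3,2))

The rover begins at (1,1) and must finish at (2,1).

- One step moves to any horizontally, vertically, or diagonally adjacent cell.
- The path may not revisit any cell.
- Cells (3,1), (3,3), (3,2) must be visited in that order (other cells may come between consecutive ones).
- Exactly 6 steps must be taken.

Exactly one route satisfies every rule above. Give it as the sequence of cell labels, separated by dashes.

The waypoints must appear in the order (3,1), (3,3), (3,2), with no cell reused.
Route from (1,1): down-right 1 to (2,2), down-left 1 to (3,1), down-right 1 to (4,2), up-right 1 to (3,3), left 1 to (3,2), up-left 1 to (2,1) — 6 moves in all.
Check: order respected (1 at step 2, 2 at step 4, 3 at step 5); 6 moves as required.

(1,1) - (2,2) - (3,1) - (4,2) - (3,3) - (3,2) - (2,1)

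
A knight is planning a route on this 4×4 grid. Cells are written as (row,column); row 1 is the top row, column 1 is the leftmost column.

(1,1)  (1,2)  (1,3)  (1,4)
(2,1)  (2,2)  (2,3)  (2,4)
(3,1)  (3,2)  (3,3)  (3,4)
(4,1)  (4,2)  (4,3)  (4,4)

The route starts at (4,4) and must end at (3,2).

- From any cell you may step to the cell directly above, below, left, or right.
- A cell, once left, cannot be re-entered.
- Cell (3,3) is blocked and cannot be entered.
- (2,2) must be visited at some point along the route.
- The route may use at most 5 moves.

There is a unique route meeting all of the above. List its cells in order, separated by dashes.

Any route must reach (2,2) and still end at (3,2) within 5 moves, so the order of the required stops is forced.
Route from (4,4): 2× up (reaching (2,4)), 2× left (reaching (2,2)), down to (3,2) — 5 moves in all.
Check: all required cells visited; 5 ≤ 5 moves.

(4,4) - (3,4) - (2,4) - (2,3) - (2,2) - (3,2)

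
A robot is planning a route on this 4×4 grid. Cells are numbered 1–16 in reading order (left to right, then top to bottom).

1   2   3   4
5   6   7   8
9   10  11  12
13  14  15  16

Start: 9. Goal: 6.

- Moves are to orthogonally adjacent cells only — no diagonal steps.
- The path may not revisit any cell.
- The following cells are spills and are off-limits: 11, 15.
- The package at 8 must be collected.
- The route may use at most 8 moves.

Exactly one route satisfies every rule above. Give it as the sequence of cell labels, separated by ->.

9 -> 5 -> 1 -> 2 -> 3 -> 4 -> 8 -> 7 -> 6

The 8-move cap with required stops at 8 leaves no slack for detours.
Route from 9: up 2 to 1, right 3 to 4, down 1 to 8, left 2 to 6 — 8 moves in all.
Check: all required cells visited; 8 ≤ 8 moves.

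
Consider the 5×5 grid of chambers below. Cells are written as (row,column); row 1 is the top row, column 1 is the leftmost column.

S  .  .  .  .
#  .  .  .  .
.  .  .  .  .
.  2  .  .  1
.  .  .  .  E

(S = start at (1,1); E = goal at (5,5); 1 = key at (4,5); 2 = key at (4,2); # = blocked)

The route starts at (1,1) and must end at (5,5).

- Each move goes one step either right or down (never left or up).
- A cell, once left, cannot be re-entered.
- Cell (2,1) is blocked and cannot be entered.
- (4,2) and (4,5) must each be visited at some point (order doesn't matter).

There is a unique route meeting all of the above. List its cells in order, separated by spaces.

(1,1) (1,2) (2,2) (3,2) (4,2) (4,3) (4,4) (4,5) (5,5)

Moves only go right or down, so the column and row indices never decrease.
Route from (1,1): right to (1,2), 3× down (reaching (4,2)), 3× right (reaching (4,5)), down to (5,5) — 8 moves in all.
Check: all required cells visited.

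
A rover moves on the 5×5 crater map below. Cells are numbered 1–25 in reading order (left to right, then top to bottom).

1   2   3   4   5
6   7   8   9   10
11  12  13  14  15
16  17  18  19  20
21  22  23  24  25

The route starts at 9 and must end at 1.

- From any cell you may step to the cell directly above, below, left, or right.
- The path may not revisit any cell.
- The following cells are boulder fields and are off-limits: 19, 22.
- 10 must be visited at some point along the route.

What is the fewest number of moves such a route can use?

6

Any route passes through 10 somewhere between 9 and 1. Summing Manhattan distances along the two legs (9 → 10 → 1) gives a lower bound of 1 + 5 = 6 moves.
A route of 6 moves achieves this: 9 → 10 → 5 → 4 → 3 → 2 → 1.
Since 6 matches the lower bound, it is optimal.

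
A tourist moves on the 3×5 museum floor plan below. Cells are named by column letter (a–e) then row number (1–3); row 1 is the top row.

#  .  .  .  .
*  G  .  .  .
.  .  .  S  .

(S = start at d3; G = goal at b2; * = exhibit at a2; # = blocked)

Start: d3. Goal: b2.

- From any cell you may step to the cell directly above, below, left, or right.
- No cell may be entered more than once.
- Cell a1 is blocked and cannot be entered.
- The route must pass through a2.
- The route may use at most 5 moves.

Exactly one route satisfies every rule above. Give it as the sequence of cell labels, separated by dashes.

The budget equals the shortest possible length, so every move has to be on a shortest route through the required cells.
Route from d3: left 3 to a3, up 1 to a2, right 1 to b2 — 5 moves in all.
Check: all required cells visited; 5 ≤ 5 moves.

d3 - c3 - b3 - a3 - a2 - b2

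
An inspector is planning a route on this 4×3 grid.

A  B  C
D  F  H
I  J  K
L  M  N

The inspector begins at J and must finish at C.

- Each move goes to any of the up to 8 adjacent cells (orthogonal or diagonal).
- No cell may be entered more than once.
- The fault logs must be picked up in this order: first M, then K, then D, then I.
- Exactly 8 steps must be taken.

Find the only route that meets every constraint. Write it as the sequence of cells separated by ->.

J -> M -> K -> H -> B -> D -> I -> F -> C

The waypoints must appear in the order M, K, D, I, with no cell reused.
Route from J: down to M, up-right to K, up to H, up-left to B, down-left to D, down to I, 2× up-right (reaching C) — 8 moves in all.
Check: order respected (M at step 1, K at step 2, D at step 5, I at step 6); 8 moves as required.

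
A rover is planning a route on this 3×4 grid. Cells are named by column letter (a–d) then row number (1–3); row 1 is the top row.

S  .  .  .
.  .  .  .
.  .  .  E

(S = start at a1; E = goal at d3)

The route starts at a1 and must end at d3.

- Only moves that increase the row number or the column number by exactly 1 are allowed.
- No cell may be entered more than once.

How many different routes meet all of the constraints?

A right/down-only route from a1 to d3 makes exactly 2 down-moves and 3 right-moves in some order.
With no other constraints that would be C(5,2) = 10 routes.
That gives 10 routes.

10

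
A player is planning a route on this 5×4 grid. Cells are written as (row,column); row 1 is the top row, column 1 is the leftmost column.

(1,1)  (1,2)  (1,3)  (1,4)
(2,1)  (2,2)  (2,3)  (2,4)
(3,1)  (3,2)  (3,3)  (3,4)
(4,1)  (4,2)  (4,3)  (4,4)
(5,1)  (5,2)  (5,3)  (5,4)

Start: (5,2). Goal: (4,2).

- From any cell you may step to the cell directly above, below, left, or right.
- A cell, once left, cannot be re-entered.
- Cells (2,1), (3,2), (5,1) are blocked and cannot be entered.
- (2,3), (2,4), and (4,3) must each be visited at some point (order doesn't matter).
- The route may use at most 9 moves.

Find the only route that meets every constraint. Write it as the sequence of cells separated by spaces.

(5,2) (5,3) (5,4) (4,4) (3,4) (2,4) (2,3) (3,3) (4,3) (4,2)

The budget equals the shortest possible length, so every move has to be on a shortest route through the required cells.
Route from (5,2): right 2 to (5,4), up 3 to (2,4), left 1 to (2,3), down 2 to (4,3), left 1 to (4,2) — 9 moves in all.
Check: all required cells visited; 9 ≤ 9 moves.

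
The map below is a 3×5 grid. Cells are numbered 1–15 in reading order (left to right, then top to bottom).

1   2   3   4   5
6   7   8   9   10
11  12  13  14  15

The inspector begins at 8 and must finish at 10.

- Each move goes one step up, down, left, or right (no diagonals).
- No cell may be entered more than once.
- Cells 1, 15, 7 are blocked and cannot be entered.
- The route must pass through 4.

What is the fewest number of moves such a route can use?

4

Any route passes through 4 somewhere between 8 and 10. Summing Manhattan distances along the two legs (8 → 4 → 10) gives a lower bound of 2 + 2 = 4 moves.
A route of 4 moves achieves this: 8 → 3 → 4 → 9 → 10.
Since 4 matches the lower bound, it is optimal.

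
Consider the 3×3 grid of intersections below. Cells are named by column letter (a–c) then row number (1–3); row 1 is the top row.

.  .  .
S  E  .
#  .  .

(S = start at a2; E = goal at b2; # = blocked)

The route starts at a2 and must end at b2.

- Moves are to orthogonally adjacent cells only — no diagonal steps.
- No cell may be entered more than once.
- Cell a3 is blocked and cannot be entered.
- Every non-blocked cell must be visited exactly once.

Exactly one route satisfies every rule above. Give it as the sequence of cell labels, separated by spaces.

Need to visit all 8 open cells exactly once, starting at a2 and ending at b2.
Cell b3 has only two open neighbours (b2 and c3), so the path must pass straight through it: one of those is the cell it's entered from and the other is where it exits.
Route from a2: up 1 to a1, right 2 to c1, down 2 to c3, left 1 to b3, up 1 to b2 — 7 moves in all.
Check: all 8 open cells covered.

a2 a1 b1 c1 c2 c3 b3 b2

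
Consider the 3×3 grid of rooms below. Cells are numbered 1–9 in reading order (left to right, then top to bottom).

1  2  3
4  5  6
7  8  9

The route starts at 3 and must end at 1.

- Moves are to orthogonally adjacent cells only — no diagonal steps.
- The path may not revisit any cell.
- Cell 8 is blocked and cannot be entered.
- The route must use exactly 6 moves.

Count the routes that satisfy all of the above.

Need simple routes of exactly 6 moves from 3 to 1 (Manhattan distance 2, so 2 moves are spent on a detour and 2 undoing it).
No route satisfies every constraint, so the count is 0.

0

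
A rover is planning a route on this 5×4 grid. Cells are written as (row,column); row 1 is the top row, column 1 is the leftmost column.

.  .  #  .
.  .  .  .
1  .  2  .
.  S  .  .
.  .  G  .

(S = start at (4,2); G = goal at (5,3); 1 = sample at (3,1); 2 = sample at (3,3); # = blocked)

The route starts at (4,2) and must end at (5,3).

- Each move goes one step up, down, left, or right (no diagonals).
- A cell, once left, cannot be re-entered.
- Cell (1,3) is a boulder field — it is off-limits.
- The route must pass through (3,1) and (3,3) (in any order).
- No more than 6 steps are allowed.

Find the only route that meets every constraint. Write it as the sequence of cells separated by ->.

(4,2) -> (4,1) -> (3,1) -> (3,2) -> (3,3) -> (4,3) -> (5,3)

The 6-move cap with required stops at (3,1), (3,3) leaves no slack for detours.
Route from (4,2): left 1 to (4,1), up 1 to (3,1), right 2 to (3,3), down 2 to (5,3) — 6 moves in all.
Check: all required cells visited; 6 ≤ 6 moves.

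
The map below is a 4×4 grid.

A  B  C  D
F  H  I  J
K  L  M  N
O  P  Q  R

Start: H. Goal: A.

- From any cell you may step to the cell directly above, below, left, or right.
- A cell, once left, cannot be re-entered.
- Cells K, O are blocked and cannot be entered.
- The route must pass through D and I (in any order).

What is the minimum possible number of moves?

6

Any route passes through D and I in some order between H and A. Summing Manhattan distances along each leg and taking the cheapest ordering (H → I → D → A) gives a lower bound of 1 + 2 + 3 = 6 moves.
A route of 6 moves achieves this: H → I → J → D → C → B → A.
Since 6 matches the lower bound, it is optimal.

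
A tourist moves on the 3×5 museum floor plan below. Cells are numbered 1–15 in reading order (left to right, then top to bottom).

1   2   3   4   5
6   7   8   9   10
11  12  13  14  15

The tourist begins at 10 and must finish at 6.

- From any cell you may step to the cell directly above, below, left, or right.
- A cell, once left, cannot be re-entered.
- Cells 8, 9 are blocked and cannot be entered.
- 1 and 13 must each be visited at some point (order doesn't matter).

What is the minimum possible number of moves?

Any route passes through 1 and 13 in some order between 10 and 6. Summing Manhattan distances along each leg and taking the cheapest ordering (10 → 13 → 1 → 6) gives a lower bound of 3 + 4 + 1 = 8 moves.
A route of 8 moves achieves this: 10 → 15 → 14 → 13 → 12 → 7 → 2 → 1 → 6.
Since 8 matches the lower bound, it is optimal.

8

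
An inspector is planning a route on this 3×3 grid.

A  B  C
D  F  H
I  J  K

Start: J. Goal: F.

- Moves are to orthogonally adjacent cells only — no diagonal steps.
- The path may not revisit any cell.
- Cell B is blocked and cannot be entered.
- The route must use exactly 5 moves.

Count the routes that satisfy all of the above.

0

Need simple routes of exactly 5 moves from J to F (Manhattan distance 1, so 2 moves are spent on a detour and 2 undoing it).
No route satisfies every constraint, so the count is 0.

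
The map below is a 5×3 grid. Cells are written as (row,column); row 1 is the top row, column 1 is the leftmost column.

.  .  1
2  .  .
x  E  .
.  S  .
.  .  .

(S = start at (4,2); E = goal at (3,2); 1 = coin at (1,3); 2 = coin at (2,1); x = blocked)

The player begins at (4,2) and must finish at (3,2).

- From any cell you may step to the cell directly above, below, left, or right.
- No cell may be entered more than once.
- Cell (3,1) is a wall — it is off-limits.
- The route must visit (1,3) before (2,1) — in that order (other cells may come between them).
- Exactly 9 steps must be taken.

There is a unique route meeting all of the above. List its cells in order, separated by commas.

The waypoints must appear in the order (1,3), (2,1), with no cell reused.
Route from (4,2): right 1 to (4,3), up 3 to (1,3), left 2 to (1,1), down 1 to (2,1), right 1 to (2,2), down 1 to (3,2) — 9 moves in all.
Check: order respected (1 at step 4, 2 at step 7); 9 moves as required.

(4,2), (4,3), (3,3), (2,3), (1,3), (1,2), (1,1), (2,1), (2,2), (3,2)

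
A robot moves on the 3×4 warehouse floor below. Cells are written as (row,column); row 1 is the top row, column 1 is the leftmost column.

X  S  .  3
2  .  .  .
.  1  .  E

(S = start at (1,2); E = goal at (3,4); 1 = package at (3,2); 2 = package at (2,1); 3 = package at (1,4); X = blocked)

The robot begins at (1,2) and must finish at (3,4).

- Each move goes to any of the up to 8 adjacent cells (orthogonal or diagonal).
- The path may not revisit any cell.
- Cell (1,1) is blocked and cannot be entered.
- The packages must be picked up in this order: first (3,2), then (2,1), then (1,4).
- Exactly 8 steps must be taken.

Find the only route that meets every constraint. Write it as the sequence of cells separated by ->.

(1,2) -> (2,3) -> (3,2) -> (2,1) -> (2,2) -> (1,3) -> (1,4) -> (2,4) -> (3,4)

The waypoints must appear in the order (3,2), (2,1), (1,4), with no cell reused.
Route from (1,2): down-right to (2,3), down-left to (3,2), up-left to (2,1), right to (2,2), up-right to (1,3), right to (1,4), 2× down (reaching (3,4)) — 8 moves in all.
Check: order respected (1 at step 2, 2 at step 3, 3 at step 6); 8 moves as required.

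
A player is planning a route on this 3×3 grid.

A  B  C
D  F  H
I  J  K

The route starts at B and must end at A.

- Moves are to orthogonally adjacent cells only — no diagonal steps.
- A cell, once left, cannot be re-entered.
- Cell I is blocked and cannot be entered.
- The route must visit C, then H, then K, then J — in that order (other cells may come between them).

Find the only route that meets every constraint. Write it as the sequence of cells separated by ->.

The waypoints must appear in the order C, H, K, J, with no cell reused.
Route from B: right to C, 2× down (reaching K), left to J, up to F, left to D, up to A — 7 moves in all.
Check: order respected (C at step 1, H at step 2, K at step 3, J at step 4).

B -> C -> H -> K -> J -> F -> D -> A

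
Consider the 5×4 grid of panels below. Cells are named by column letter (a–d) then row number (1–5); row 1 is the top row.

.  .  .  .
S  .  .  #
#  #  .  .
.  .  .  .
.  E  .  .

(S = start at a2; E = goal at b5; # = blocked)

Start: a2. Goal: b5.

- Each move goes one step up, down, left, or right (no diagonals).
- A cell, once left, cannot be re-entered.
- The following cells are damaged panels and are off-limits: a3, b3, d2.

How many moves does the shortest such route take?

The Manhattan distance from a2 to b5 is |2−5| + |1−2| = 4, so at least 4 moves are needed.
That bound ignores the blocked cells. Measuring each leg by the fewest moves that actually steer around them (a2→b5: 6) raises the lower bound to 6.
A route of 6 moves exists: a2 → b2 → c2 → c3 → c4 → c5 → b5.
Since 6 matches that lower bound, it is optimal.

6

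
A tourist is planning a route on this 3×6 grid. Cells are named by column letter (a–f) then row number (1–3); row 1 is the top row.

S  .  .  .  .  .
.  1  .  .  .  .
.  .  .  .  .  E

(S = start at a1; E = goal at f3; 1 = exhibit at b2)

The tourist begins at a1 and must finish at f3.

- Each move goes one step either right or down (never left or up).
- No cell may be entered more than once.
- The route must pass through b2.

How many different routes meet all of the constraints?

10

A right/down-only route from a1 to f3 makes exactly 2 down-moves and 5 right-moves in some order.
With no other constraints that would be C(7,2) = 21 routes.
Split at b2 and multiply the segment counts: a1→b2: 2; b2→f3: 5; product = 10.
That gives 10 routes.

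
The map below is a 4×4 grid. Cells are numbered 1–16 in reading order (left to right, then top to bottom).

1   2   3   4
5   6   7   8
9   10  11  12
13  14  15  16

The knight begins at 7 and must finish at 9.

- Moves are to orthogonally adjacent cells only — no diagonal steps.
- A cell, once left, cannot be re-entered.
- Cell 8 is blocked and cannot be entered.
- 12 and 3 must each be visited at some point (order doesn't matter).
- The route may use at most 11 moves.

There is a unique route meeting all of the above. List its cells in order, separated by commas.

7, 3, 2, 6, 10, 11, 12, 16, 15, 14, 13, 9

The 11-move cap with required stops at 12, 3 leaves no slack for detours.
Route from 7: up 1 to 3, left 1 to 2, down 2 to 10, right 2 to 12, down 1 to 16, left 3 to 13, up 1 to 9 — 11 moves in all.
Check: all required cells visited; 11 ≤ 11 moves.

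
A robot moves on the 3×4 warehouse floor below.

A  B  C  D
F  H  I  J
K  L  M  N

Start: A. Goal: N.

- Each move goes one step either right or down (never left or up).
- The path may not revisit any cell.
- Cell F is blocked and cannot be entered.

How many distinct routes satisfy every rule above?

6

A right/down-only route from A to N makes exactly 2 down-moves and 3 right-moves in some order.
With no other constraints that would be C(5,2) = 10 routes.
Subtract routes through each blocked cell (inclusion–exclusion for overlaps): − through F: 4 → 6.
That gives 6 routes.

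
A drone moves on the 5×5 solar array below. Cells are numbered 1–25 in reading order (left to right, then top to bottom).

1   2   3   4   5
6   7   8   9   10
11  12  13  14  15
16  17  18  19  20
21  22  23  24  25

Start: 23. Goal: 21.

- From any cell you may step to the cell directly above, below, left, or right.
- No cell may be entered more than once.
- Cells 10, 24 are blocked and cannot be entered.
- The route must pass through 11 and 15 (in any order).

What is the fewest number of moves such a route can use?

Any route passes through 11 and 15 in some order between 23 and 21. Summing Manhattan distances along each leg and taking the cheapest ordering (23 → 15 → 11 → 21) gives a lower bound of 4 + 4 + 2 = 10 moves.
A route of 10 moves achieves this: 23 → 18 → 19 → 20 → 15 → 14 → 13 → 12 → 11 → 16 → 21.
Since 10 matches the lower bound, it is optimal.

10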